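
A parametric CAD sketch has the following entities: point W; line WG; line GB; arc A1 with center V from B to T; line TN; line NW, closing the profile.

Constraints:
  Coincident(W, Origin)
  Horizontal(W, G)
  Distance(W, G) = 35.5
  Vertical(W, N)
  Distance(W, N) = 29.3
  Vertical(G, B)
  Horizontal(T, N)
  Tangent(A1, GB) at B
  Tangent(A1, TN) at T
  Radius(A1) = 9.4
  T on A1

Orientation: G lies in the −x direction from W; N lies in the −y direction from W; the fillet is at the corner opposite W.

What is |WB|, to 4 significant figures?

40.70

The virtual corner opposite W is at (-35.50, -29.30). A1 meets GB tangentially, so VB is at right angles to GB and the tangent condition forces VT to be normal to TN, with radius 9.4, so the center V sits 9.4 in from both sides at V = (-26.10, -19.90). That places the tangent points at B = (-35.50, -19.90) on GB and T = (-26.10, -29.30) on TN. Then |WB| = |B − W| = 40.70.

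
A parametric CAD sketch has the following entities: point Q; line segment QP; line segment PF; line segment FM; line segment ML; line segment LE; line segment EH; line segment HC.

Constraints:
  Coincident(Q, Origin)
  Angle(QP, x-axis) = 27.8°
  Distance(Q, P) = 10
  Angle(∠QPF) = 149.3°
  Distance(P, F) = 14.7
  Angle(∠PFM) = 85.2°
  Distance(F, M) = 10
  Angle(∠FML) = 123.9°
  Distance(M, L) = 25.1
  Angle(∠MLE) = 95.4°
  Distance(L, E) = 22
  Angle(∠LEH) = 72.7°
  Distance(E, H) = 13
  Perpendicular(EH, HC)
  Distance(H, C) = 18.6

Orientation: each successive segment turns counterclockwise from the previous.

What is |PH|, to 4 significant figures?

8.113

Q is at the origin; QP runs at 27.8° with length 10.0, so P = (8.846, 4.664). ∠QPF = 149.3° gives PF at 58.50° from the x-axis; with |PF| = 14.7, F = (16.53, 17.20). ∠PFM = 85.2° gives FM at 153.3° from the x-axis; with |FM| = 10.0, M = (7.593, 21.69). ∠FML = 123.9° gives ML at -150.6° from the x-axis; with |ML| = 25.1, L = (-14.27, 9.369). ∠MLE = 95.4° gives LE at -66.00° from the x-axis; with |LE| = 22.0, E = (-5.326, -10.73). ∠LEH = 72.7° gives EH at 41.30° from the x-axis; with |EH| = 13.0, H = (4.440, -2.149). Then |PH| = |H − P| = 8.113.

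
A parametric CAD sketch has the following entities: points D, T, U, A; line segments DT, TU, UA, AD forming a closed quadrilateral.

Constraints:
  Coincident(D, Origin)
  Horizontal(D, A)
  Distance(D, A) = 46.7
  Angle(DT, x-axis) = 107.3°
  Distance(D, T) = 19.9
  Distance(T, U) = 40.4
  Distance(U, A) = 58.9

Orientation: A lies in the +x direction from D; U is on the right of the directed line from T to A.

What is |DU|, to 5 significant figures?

22.857

Checks: |TU| = 40.40 ✓; |UA| = 58.90 ✓.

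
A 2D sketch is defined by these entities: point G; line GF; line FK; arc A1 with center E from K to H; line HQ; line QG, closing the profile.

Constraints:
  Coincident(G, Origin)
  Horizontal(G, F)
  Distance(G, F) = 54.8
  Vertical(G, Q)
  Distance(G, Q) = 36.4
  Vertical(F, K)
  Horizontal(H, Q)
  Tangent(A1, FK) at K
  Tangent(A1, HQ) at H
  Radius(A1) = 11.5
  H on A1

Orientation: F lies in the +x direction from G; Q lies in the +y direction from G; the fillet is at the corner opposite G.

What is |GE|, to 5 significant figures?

49.949

G is at the origin; G and F share the same y with |GF| = 54.8 and F on the +x side, so F = (54.800, 0.0000). G and Q share the same x with |GQ| = 36.4 and Q on the +y side, so Q = (0.0000, 36.400). The virtual corner opposite G is at (54.800, 36.400). Since A1 is tangent to FK there, EK ⟂ FK and the tangent condition forces EH to be normal to HQ, with radius 11.5, so the center E sits 11.5 in from both sides at E = (43.300, 24.900). Then |GE| = |E − G| = 49.949.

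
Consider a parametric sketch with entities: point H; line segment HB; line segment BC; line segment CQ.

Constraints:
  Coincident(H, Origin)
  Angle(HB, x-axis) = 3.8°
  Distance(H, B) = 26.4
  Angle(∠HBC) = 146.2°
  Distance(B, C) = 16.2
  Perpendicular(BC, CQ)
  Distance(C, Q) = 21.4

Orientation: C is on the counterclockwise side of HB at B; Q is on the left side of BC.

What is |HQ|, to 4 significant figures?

38.72

H is at the origin; HB runs at 3.8° with length 26.4, so B = 26.4·(cos 3.8°, sin 3.8°) = (26.34, 1.750). ∠HBC = 146.2°, so BC runs at 3.8° + (180° − 146.2°) = 37.60° from the x-axis; with |BC| = 16.2, C = B + 16.2·(cos 37.60°, sin 37.60°) = (39.18, 11.63). The perpendicularity gives CQ at right angles to BC; with |CQ| = 21.4 on the left of BC, Q = C + 21.4·(-0.6101, 0.7923) = (26.12, 28.59). Then |HQ| = |Q − H| = 38.72.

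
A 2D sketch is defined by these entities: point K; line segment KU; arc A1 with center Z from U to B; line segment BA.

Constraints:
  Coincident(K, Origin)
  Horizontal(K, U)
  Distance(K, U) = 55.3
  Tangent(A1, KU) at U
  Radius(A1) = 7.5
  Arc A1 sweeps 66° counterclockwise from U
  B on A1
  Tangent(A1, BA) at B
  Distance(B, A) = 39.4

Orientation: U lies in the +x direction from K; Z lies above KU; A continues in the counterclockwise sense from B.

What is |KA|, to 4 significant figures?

88.02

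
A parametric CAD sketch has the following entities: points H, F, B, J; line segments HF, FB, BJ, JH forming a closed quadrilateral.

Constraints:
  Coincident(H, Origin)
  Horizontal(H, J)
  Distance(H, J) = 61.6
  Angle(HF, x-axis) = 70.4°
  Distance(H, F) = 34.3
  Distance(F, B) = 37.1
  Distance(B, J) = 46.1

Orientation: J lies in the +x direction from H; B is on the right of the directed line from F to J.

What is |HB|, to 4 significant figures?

16.37

H is at the origin; H and J share the same y with |HJ| = 61.6 and J in +x, so J = (61.6, 0). HF runs at 70.4° with |HF| = 34.3, so F = (11.51, 32.31). B is determined by |FB| = 37.1 and |BJ| = 46.1 together: it lies at the intersection of circle(F, 37.1) and circle(J, 46.1). With |FJ| = 59.61, the foot of the radical line on FJ is 23.52 from F and the perpendicular offset is √(37.1² − 23.52²) = 28.69. Taking the right-of-FJ solution: B = (15.72, -4.547).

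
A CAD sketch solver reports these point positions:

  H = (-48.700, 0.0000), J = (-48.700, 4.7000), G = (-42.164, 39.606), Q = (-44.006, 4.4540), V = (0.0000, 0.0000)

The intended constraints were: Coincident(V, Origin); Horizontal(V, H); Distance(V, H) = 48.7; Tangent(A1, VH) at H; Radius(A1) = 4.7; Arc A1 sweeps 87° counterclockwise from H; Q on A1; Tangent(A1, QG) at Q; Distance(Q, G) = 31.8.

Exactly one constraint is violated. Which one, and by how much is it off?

Distance(Q, G) = 31.8 — off by 3.40.

V = (0.00, 0.00) ✓; V.y = 0.00, H.y = 0.00 ✓; |VH| = 48.70 ✓; ∠(JH, HV) = 90.00° ✓; |JH| = 4.700 ✓; bearing(J→Q) − bearing(J→H) = 87.00° ✓; |JQ| = 4.700 ✓; ∠(JQ, QG) = 90.00° ✓; |QG| = 35.20 ✗.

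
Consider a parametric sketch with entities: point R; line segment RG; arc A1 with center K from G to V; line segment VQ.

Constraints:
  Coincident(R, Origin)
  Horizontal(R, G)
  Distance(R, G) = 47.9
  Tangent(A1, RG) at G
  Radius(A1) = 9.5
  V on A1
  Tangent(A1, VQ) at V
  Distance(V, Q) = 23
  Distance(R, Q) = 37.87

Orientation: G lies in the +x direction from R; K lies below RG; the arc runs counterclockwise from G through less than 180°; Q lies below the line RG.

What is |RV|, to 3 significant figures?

39.9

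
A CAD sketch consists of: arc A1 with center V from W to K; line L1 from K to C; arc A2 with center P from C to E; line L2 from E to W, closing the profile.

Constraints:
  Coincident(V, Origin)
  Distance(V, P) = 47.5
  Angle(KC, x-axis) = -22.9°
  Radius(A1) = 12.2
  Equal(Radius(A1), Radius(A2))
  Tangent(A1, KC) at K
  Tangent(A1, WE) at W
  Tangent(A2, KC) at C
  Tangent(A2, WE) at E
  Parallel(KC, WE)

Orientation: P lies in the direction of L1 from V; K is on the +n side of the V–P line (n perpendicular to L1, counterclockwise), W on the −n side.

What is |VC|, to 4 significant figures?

49.04

The slot axis is L1's direction at -22.9°, so u = (cos -22.9°, sin -22.9°) = (0.9212, -0.3891) and n = (−sin -22.9°, cos -22.9°) = (0.3891, 0.9212). V is at the origin and P lies 47.5 along u from V, so P = 47.5·u = (43.76, -18.48). Tangency of A1 to both parallel lines with radius 12.2 puts K and W at V ± 12.2·n: K = (4.747, 11.24), W = (-4.747, -11.24). Equal radii place C and E the same way about P: C = P + 12.2·n = (48.50, -7.245), E = P − 12.2·n = (39.01, -29.72). Then |VC| = |C − V| = 49.04.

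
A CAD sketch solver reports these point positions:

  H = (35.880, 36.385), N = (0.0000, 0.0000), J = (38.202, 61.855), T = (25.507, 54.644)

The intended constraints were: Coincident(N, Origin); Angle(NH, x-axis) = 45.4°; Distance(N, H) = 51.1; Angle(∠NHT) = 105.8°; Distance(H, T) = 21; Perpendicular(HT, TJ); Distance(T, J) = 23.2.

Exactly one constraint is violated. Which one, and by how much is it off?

Distance(T, J) = 23.2 — off by 8.60.

N = (0.00, 0.00) ✓; NH at 45.40° ✓; |NH| = 51.10 ✓; ∠NHT = 105.8° ✓; |HT| = 21.00 ✓; ∠(HT, TJ) = 90.00° ✓; |TJ| = 14.60 ✗.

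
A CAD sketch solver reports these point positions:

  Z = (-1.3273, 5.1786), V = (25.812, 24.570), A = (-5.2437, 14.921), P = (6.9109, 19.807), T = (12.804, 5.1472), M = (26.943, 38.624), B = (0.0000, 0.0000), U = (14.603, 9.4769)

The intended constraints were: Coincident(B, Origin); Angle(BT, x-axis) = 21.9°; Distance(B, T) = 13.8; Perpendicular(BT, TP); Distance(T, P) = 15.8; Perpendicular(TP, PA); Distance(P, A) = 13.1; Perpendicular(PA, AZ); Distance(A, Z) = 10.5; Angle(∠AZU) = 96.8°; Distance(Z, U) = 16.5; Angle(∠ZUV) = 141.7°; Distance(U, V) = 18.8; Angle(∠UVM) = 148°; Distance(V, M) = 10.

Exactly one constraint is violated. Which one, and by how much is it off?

Distance(V, M) = 10 — off by 4.10.

B = (0.00, 0.00) ✓; BT at 21.90° ✓; |BT| = 13.80 ✓; ∠(BT, TP) = 90.00° ✓; |TP| = 15.80 ✓; ∠(TP, PA) = 90.00° ✓; |PA| = 13.10 ✓; ∠(PA, AZ) = 90.00° ✓; |AZ| = 10.50 ✓; ∠AZU = 96.80° ✓; |ZU| = 16.50 ✓; ∠ZUV = 141.7° ✓; |UV| = 18.80 ✓; ∠UVM = 148.0° ✓; |VM| = 14.10 ✗.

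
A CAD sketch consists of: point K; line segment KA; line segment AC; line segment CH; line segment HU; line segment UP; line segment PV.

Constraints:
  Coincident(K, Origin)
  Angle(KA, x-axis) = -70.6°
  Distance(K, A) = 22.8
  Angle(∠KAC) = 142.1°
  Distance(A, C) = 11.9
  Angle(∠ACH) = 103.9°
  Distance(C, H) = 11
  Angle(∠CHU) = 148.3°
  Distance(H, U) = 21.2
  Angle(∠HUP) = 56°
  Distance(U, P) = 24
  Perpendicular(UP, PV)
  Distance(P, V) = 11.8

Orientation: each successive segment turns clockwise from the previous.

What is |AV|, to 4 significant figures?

5.325

∠HUP = 56.0° gives UP at 19.70° from the x-axis; with |UP| = 24.0, P = (-1.658, -11.27). UP is perpendicular to PV, so PV runs at -70.30°; with |PV| = 11.8, V = (2.320, -22.38). Then |AV| = |V − A| = 5.325.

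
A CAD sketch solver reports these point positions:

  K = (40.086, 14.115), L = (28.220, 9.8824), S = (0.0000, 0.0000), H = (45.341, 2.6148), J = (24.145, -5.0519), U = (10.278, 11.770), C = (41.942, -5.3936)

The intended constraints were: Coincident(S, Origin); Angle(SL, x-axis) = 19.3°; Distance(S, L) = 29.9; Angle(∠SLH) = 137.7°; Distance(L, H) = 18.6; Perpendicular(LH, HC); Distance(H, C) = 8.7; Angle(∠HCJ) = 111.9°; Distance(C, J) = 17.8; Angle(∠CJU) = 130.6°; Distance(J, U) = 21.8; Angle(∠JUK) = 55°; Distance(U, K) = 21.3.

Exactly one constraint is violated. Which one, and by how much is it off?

Distance(U, K) = 21.3 — off by 8.60.

S = (0.00, 0.00) ✓; SL at 19.30° ✓; |SL| = 29.90 ✓; ∠SLH = 137.7° ✓; |LH| = 18.60 ✓; ∠(LH, HC) = 90.00° ✓; |HC| = 8.700 ✓; ∠HCJ = 111.9° ✓; |CJ| = 17.80 ✓; ∠CJU = 130.6° ✓; |JU| = 21.80 ✓; ∠JUK = 55.00° ✓; |UK| = 29.90 ✗.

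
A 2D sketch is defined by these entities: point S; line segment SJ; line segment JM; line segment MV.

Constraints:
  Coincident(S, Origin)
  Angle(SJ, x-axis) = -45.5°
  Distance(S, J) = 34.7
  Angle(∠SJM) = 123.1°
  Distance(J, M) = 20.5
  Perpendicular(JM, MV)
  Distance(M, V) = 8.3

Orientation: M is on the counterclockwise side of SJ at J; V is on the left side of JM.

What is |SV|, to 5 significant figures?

44.583

S is at the origin; SJ runs at -45.5° with length 34.7, so J = 34.7·(cos -45.5°, sin -45.5°) = (24.322, -24.750). ∠SJM = 123.1°, so JM runs at -45.5° + (180° − 123.1°) = 11.400° from the x-axis; with |JM| = 20.5, M = J + 20.5·(cos 11.400°, sin 11.400°) = (44.417, -20.698). The perpendicularity gives MV at right angles to JM; with |MV| = 8.3 on the left of JM, V = M + 8.3·(-0.19766, 0.98027) = (42.777, -12.562). Then |SV| = |V − S| = 44.583.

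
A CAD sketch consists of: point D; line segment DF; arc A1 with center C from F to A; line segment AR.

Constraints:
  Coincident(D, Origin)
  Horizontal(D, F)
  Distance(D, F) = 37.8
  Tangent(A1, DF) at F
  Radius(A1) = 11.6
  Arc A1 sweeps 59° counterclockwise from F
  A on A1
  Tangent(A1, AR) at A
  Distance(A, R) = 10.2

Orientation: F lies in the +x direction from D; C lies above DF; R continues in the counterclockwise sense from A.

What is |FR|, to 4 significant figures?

20.91

D is at the origin; D and F share the same y with |DF| = 37.8 and F on the +x side, so F = (37.80, 0.000). A1 meets DF tangentially, so CF is at right angles to DF, so C = F + (0, 11.6) = (37.80, 11.60). On A1, F sits at bearing -90° from C; a 59° counterclockwise sweep puts A at bearing -31°, so A = C + 11.6·(cos -31°, sin -31°) = (47.74, 5.626). A1 meets AR tangentially, so CA is at right angles to AR, so AR runs along (−sin -31°, cos -31°); with |AR| = 10.2, R = (53.00, 14.37). Then |FR| = |R − F| = 20.91.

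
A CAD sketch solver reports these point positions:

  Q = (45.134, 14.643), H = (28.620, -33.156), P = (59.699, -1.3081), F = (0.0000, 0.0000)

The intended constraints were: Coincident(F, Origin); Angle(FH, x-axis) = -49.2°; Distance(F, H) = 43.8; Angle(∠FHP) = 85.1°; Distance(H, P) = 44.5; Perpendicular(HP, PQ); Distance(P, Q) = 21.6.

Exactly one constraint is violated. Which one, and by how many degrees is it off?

Perpendicular(HP, PQ) — off by 3.30°.

F = (0.00, 0.00) ✓; FH at -49.20° ✓; |FH| = 43.80 ✓; ∠FHP = 85.10° ✓; |HP| = 44.50 ✓; ∠(HP, PQ) = 86.70° ✗; |PQ| = 21.60 ✓.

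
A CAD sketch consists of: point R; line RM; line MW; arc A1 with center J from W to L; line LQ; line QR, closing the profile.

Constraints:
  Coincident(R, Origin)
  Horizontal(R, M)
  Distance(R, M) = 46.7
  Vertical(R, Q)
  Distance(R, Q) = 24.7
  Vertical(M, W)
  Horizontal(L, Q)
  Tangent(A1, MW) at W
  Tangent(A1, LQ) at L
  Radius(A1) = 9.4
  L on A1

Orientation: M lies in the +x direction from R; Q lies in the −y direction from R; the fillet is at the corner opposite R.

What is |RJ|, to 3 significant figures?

40.3

RQ is vertical with |RQ| = 24.7 and Q on the −y side, so Q = (0.00, -24.7). The virtual corner opposite R is at (46.7, -24.7). The tangent condition forces JW to be normal to MW and the tangent condition forces JL to be normal to LQ, with radius 9.4, so the center J sits 9.4 in from both sides at J = (37.3, -15.3). Then |RJ| = |J − R| = 40.3.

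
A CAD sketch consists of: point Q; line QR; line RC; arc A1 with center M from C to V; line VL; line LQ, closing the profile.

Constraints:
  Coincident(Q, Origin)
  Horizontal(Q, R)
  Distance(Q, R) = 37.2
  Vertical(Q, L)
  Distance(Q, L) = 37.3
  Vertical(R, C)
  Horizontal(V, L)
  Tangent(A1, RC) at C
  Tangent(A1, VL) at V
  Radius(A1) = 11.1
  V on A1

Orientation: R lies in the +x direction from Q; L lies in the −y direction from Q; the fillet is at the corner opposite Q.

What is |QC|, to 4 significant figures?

45.50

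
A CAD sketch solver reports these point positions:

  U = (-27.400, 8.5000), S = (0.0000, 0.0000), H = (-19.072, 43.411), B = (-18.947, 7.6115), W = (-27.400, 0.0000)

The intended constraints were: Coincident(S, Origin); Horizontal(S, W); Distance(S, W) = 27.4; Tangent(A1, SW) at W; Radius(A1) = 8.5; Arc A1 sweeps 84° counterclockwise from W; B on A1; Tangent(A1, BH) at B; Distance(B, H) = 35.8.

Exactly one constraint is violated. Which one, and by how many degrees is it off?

Tangent(A1, BH) at B — off by 6.20°.

S = (0.00, 0.00) ✓; S.y = 0.00, W.y = 0.00 ✓; |SW| = 27.40 ✓; ∠(UW, WS) = 90.00° ✓; |UW| = 8.500 ✓; bearing(U→B) − bearing(U→W) = 84.00° ✓; |UB| = 8.500 ✓; ∠(UB, BH) = 83.80° ✗; |BH| = 35.80 ✓.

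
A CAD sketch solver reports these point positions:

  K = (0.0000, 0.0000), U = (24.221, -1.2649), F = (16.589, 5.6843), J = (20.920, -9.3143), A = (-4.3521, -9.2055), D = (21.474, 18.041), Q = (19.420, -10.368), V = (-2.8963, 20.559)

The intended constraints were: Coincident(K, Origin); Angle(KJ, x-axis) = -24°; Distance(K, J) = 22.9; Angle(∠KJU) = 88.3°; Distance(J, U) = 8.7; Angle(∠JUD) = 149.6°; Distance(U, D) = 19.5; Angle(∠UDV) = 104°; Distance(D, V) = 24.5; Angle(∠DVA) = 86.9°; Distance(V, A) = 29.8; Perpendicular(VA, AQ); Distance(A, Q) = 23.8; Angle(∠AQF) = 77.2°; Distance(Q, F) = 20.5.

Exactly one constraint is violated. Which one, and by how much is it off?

Distance(Q, F) = 20.5 — off by 4.20.

K = (0.00, 0.00) ✓; KJ at -24.00° ✓; |KJ| = 22.90 ✓; ∠KJU = 88.30° ✓; |JU| = 8.700 ✓; ∠JUD = 149.6° ✓; |UD| = 19.50 ✓; ∠UDV = 104.0° ✓; |DV| = 24.50 ✓; ∠DVA = 86.90° ✓; |VA| = 29.80 ✓; ∠(VA, AQ) = 90.00° ✓; |AQ| = 23.80 ✓; ∠AQF = 77.20° ✓; |QF| = 16.30 ✗.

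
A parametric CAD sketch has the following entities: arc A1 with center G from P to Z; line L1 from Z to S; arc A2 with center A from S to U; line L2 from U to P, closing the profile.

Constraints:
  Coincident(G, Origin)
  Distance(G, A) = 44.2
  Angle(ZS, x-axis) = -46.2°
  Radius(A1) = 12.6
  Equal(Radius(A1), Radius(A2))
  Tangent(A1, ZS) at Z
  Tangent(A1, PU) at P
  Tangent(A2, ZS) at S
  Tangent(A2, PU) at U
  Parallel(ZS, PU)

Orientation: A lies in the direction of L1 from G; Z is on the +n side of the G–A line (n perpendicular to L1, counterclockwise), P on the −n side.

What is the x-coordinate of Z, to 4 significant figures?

9.094

The slot axis is L1's direction at -46.2°, so u = (cos -46.2°, sin -46.2°) = (0.6921, -0.7218) and n = (−sin -46.2°, cos -46.2°) = (0.7218, 0.6921). G is at the origin and A lies 44.2 along u from G, so A = 44.2·u = (30.59, -31.90). Tangency of A1 to both parallel lines with radius 12.6 puts Z and P at G ± 12.6·n: Z = (9.094, 8.721), P = (-9.094, -8.721). So Z.x = 9.094.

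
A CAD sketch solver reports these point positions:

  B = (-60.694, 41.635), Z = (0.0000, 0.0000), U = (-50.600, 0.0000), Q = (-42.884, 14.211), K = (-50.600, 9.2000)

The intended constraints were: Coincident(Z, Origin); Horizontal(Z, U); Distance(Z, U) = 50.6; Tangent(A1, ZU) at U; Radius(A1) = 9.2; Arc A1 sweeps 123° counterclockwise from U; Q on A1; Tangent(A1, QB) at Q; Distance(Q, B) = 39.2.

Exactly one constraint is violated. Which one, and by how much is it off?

Distance(Q, B) = 39.2 — off by 6.50.

Z = (0.00, 0.00) ✓; Z.y = 0.00, U.y = 0.00 ✓; |ZU| = 50.60 ✓; ∠(KU, UZ) = 90.00° ✓; |KU| = 9.200 ✓; bearing(K→Q) − bearing(K→U) = 123.0° ✓; |KQ| = 9.200 ✓; ∠(KQ, QB) = 90.00° ✓; |QB| = 32.70 ✗.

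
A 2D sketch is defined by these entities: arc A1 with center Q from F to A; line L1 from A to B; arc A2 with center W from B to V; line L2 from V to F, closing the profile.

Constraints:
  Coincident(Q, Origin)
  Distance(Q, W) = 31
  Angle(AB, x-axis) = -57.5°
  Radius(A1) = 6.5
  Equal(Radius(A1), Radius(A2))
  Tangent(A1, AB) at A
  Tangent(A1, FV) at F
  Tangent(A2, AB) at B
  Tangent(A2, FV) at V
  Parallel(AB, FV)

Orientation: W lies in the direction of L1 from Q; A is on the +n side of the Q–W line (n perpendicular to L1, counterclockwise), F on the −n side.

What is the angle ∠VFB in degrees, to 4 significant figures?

22.75°

The slot axis is L1's direction at -57.5°, so u = (cos -57.5°, sin -57.5°) = (0.5373, -0.8434) and n = (−sin -57.5°, cos -57.5°) = (0.8434, 0.5373). Q is at the origin and W lies 31.0 along u from Q, so W = 31.0·u = (16.66, -26.15). Tangency of A1 to both parallel lines with radius 6.5 puts A and F at Q ± 6.5·n: A = (5.482, 3.492), F = (-5.482, -3.492). Equal radii place B and V the same way about W: B = W + 6.5·n = (22.14, -22.65), V = W − 6.5·n = (11.17, -29.64). Then cos ∠VFB = FV·FB / (|FV||FB|), giving 22.75°.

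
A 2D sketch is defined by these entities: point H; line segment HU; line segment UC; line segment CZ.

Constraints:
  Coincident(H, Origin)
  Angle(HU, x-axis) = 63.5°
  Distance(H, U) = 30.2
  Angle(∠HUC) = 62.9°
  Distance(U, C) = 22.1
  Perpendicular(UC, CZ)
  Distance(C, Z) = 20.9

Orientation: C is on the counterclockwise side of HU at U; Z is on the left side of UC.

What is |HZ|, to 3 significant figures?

10.3

H is at the origin; HU runs at 63.5° with length 30.2, so U = 30.2·(cos 63.5°, sin 63.5°) = (13.5, 27.0). ∠HUC = 62.9°, so UC runs at 63.5° + (180° − 62.9°) = 181° from the x-axis; with |UC| = 22.1, C = U + 22.1·(cos 181°, sin 181°) = (-8.62, 26.8). UC is perpendicular to CZ; with |CZ| = 20.9 on the left of UC, Z = C + 20.9·(0.0105, -1.00) = (-8.40, 5.90). Then |HZ| = |Z − H| = 10.3.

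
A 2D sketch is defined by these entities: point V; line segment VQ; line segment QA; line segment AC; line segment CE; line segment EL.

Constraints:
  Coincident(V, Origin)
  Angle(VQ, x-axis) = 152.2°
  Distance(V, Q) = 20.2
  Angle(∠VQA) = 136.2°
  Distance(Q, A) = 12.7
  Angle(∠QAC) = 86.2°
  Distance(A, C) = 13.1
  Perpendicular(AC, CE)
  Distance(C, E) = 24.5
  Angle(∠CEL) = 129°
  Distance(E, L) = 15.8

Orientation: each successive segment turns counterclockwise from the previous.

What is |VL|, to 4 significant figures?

17.02

V is at the origin; VQ runs at 152.2° with length 20.2, so Q = (-17.87, 9.421). ∠VQA = 136.2° gives QA at -164.0° from the x-axis; with |QA| = 12.7, A = (-30.08, 5.920). ∠QAC = 86.2° gives AC at -70.20° from the x-axis; with |AC| = 13.1, C = (-25.64, -6.405). AC ⟂ CE, so CE runs at 19.80°; with |CE| = 24.5, E = (-2.588, 1.894). ∠CEL = 129.0° gives EL at 70.80° from the x-axis; with |EL| = 15.8, L = (2.609, 16.82). Then |VL| = |L − V| = 17.02.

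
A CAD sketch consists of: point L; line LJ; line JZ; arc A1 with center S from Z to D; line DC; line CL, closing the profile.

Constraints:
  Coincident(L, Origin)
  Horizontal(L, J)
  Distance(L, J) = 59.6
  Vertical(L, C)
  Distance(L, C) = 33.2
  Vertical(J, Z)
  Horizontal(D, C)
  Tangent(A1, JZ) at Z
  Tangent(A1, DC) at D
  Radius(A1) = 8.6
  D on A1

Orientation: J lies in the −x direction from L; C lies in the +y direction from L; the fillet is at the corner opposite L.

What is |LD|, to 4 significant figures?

60.85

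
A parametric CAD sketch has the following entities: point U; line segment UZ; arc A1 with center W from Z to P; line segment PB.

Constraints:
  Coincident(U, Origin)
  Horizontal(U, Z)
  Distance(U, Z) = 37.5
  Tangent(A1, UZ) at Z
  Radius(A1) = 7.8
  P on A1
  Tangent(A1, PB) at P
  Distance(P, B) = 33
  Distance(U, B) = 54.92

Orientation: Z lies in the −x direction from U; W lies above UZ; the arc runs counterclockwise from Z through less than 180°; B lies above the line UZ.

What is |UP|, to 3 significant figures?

31.2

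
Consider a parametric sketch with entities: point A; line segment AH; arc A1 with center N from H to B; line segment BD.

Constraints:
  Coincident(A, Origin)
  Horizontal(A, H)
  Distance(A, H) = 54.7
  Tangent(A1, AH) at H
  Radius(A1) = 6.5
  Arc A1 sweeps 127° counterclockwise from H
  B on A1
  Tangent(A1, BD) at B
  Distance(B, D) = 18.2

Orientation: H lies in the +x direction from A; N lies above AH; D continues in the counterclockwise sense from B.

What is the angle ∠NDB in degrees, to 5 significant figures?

19.654°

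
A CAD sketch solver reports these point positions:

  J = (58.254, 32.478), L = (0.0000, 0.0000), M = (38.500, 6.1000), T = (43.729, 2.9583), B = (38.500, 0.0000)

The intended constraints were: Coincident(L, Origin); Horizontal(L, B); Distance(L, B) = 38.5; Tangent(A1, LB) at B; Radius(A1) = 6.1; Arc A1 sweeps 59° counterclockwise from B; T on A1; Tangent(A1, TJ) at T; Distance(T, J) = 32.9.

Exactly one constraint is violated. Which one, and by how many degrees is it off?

Tangent(A1, TJ) at T — off by 4.80°.

L = (0.00, 0.00) ✓; L.y = 0.00, B.y = 0.00 ✓; |LB| = 38.50 ✓; ∠(MB, BL) = 90.00° ✓; |MB| = 6.100 ✓; bearing(M→T) − bearing(M→B) = 59.00° ✓; |MT| = 6.100 ✓; ∠(MT, TJ) = 85.20° ✗; |TJ| = 32.90 ✓.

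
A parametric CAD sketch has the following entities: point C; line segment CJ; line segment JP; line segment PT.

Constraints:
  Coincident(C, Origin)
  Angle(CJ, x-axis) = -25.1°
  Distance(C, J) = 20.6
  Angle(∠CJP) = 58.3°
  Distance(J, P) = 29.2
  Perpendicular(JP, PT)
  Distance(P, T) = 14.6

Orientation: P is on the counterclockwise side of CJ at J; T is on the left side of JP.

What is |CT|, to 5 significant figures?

18.607

C is at the origin; CJ runs at -25.1° with length 20.6, so J = 20.6·(cos -25.1°, sin -25.1°) = (18.655, -8.7385). ∠CJP = 58.3°, so JP runs at -25.1° + (180° − 58.3°) = 96.600° from the x-axis; with |JP| = 29.2, P = J + 29.2·(cos 96.600°, sin 96.600°) = (15.299, 20.268). JP is perpendicular to PT; with |PT| = 14.6 on the left of JP, T = P + 14.6·(-0.99337, -0.11494) = (0.79531, 18.590). Then |CT| = |T − C| = 18.607.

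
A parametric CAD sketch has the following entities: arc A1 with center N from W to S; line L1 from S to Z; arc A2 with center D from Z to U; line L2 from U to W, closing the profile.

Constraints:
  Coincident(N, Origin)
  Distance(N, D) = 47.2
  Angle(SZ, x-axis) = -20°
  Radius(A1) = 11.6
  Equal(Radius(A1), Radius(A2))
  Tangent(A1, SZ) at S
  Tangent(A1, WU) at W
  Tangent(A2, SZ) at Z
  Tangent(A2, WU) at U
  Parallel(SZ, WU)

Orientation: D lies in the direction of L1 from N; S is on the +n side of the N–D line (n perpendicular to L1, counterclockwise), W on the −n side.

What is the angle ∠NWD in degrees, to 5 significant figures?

76.192°

The slot axis is L1's direction at -20.0°, so u = (cos -20.0°, sin -20.0°) = (0.93969, -0.34202) and n = (−sin -20.0°, cos -20.0°) = (0.34202, 0.93969). N is at the origin and D lies 47.2 along u from N, so D = 47.2·u = (44.353, -16.143). Tangency of A1 to both parallel lines with radius 11.6 puts S and W at N ± 11.6·n: S = (3.9674, 10.900), W = (-3.9674, -10.900). Then cos ∠NWD = WN·WD / (|WN||WD|), giving 76.192°.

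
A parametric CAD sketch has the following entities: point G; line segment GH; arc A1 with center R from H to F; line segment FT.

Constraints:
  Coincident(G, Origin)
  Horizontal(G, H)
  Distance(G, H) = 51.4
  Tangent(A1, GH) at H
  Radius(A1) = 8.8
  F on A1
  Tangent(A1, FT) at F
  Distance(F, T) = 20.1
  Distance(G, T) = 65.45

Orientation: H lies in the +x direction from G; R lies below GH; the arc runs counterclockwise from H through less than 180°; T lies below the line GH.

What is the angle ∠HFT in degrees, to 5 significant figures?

113.91°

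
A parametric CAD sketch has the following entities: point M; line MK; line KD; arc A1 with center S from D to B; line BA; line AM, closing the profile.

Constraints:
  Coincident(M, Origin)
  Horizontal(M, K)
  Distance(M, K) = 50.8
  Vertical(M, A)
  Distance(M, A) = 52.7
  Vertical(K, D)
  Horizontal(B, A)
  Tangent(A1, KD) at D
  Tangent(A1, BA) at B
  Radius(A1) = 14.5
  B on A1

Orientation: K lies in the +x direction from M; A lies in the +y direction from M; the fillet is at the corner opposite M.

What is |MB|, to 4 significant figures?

63.99

The virtual corner opposite M is at (50.80, 52.70). A1 meets KD tangentially, so SD is at right angles to KD and A1 meets BA tangentially, so SB is at right angles to BA, with radius 14.5, so the center S sits 14.5 in from both sides at S = (36.30, 38.20). That places the tangent points at D = (50.80, 38.20) on KD and B = (36.30, 52.70) on BA. Then |MB| = |B − M| = 63.99.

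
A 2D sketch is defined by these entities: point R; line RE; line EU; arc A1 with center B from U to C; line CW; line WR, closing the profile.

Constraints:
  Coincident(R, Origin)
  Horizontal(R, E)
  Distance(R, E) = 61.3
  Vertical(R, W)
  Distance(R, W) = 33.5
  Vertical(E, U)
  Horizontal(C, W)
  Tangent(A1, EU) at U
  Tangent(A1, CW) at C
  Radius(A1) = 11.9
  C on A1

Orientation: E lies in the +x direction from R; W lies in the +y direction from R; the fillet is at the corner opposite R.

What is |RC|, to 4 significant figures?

59.69

The virtual corner opposite R is at (61.30, 33.50). Since A1 is tangent to EU there, BU ⟂ EU and tangency of A1 to CW means the radius BC is perpendicular to CW, with radius 11.9, so the center B sits 11.9 in from both sides at B = (49.40, 21.60). That places the tangent points at U = (61.30, 21.60) on EU and C = (49.40, 33.50) on CW. Then |RC| = |C − R| = 59.69.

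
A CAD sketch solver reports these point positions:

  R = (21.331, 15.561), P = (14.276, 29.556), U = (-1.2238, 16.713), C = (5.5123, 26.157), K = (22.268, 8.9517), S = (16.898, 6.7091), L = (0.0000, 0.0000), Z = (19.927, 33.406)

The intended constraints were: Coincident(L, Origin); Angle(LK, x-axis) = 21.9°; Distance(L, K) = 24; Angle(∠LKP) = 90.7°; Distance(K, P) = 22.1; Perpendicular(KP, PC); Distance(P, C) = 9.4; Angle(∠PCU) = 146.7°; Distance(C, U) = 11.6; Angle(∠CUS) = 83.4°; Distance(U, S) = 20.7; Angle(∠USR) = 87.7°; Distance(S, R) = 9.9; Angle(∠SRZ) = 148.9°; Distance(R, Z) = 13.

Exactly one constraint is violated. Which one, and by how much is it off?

Distance(R, Z) = 13 — off by 4.90.

L = (0.00, 0.00) ✓; LK at 21.90° ✓; |LK| = 24.00 ✓; ∠LKP = 90.70° ✓; |KP| = 22.10 ✓; ∠(KP, PC) = 90.00° ✓; |PC| = 9.400 ✓; ∠PCU = 146.7° ✓; |CU| = 11.60 ✓; ∠CUS = 83.40° ✓; |US| = 20.70 ✓; ∠USR = 87.70° ✓; |SR| = 9.900 ✓; ∠SRZ = 148.9° ✓; |RZ| = 17.90 ✗.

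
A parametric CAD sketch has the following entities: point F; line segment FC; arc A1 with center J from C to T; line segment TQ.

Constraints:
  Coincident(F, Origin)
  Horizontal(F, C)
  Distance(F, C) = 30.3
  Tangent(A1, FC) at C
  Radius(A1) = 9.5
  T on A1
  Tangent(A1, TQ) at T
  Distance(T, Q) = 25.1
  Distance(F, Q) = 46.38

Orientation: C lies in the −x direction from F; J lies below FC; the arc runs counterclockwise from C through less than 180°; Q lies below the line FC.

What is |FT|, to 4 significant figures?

41.21

Checks: ∠(JC, CF) = 90.00° ✓; |JT| = 9.500 ✓; ∠(JT, TQ) = 90.00° ✓; |TQ| = 25.10 ✓; |FQ| = 46.38 ✓.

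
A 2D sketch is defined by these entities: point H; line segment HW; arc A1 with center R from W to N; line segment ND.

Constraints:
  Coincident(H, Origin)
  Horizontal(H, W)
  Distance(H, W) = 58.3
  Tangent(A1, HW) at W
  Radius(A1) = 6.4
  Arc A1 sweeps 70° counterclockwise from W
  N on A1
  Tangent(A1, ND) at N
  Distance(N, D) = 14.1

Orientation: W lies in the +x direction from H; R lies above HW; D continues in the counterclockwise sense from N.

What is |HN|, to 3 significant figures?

64.5

The tangent condition forces RW to be normal to HW, so R = W + (0, 6.4) = (58.3, 6.40). On A1, W sits at bearing -90° from R; a 70° counterclockwise sweep puts N at bearing -20°, so N = R + 6.4·(cos -20°, sin -20°) = (64.3, 4.21). Then |HN| = |N − H| = 64.5.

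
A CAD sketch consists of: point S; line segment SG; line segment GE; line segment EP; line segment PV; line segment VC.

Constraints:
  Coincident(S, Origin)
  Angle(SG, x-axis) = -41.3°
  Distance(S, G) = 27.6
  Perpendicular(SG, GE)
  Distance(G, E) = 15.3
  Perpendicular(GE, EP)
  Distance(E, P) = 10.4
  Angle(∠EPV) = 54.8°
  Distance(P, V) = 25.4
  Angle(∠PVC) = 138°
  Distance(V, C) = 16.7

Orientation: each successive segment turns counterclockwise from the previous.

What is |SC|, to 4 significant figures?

48.99

∠EPV = 54.8° gives PV at -96.10° from the x-axis; with |PV| = 25.4, V = (20.32, -25.11). ∠PVC = 138.0° gives VC at -54.10° from the x-axis; with |VC| = 16.7, C = (30.11, -38.64). Then |SC| = |C − S| = 48.99.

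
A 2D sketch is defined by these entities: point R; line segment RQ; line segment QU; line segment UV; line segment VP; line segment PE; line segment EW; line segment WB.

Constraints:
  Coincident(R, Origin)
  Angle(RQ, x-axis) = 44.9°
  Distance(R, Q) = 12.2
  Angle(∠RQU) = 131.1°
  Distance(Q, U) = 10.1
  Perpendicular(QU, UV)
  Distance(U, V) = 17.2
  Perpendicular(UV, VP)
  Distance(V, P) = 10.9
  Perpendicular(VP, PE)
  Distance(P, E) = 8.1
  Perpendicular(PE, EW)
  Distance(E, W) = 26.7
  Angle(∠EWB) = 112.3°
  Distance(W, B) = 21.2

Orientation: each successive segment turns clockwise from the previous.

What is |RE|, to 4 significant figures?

7.221

R is at the origin; RQ runs at 44.9° with length 12.2, so Q = (8.642, 8.612). ∠RQU = 131.1° gives QU at -4.000° from the x-axis; with |QU| = 10.1, U = (18.72, 7.907). QU ⟂ UV, so UV runs at -94.00°; with |UV| = 17.2, V = (17.52, -9.251). UV is perpendicular to VP, so VP runs at 176.0°; with |VP| = 10.9, P = (6.644, -8.491). The perpendicularity gives PE at right angles to VP, so PE runs at 86.00°; with |PE| = 8.1, E = (7.209, -0.4104). Then |RE| = |E − R| = 7.221.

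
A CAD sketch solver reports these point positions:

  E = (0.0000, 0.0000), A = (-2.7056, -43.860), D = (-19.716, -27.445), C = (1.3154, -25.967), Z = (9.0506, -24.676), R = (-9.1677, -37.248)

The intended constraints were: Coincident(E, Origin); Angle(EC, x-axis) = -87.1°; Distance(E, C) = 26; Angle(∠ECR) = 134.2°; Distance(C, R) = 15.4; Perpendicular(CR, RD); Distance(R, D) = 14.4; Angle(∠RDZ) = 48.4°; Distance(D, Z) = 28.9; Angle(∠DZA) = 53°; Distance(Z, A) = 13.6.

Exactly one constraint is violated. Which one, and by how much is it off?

Distance(Z, A) = 13.6 — off by 8.90.

E = (0.00, 0.00) ✓; EC at -87.10° ✓; |EC| = 26.00 ✓; ∠ECR = 134.2° ✓; |CR| = 15.40 ✓; ∠(CR, RD) = 90.00° ✓; |RD| = 14.40 ✓; ∠RDZ = 48.40° ✓; |DZ| = 28.90 ✓; ∠DZA = 53.00° ✓; |ZA| = 22.50 ✗.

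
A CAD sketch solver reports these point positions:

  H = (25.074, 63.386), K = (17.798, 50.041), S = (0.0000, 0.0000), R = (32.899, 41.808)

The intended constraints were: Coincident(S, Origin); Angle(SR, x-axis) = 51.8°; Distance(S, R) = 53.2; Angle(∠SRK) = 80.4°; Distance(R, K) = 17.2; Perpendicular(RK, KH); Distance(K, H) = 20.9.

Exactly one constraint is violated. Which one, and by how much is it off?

Distance(K, H) = 20.9 — off by 5.70.

S = (0.00, 0.00) ✓; SR at 51.80° ✓; |SR| = 53.20 ✓; ∠SRK = 80.40° ✓; |RK| = 17.20 ✓; ∠(RK, KH) = 90.00° ✓; |KH| = 15.20 ✗.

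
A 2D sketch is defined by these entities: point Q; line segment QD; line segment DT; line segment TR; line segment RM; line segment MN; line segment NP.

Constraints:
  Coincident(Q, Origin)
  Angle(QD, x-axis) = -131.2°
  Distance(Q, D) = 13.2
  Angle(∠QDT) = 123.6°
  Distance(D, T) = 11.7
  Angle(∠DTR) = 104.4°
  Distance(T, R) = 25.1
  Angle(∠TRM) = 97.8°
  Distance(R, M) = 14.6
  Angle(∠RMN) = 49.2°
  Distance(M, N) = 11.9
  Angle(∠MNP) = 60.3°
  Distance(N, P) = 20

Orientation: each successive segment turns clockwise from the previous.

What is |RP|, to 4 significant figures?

9.846

∠RMN = 49.2° gives MN at -116.2° from the x-axis; with |MN| = 11.9, N = (-14.39, 9.542). ∠MNP = 60.3° gives NP at 124.1° from the x-axis; with |NP| = 20.0, P = (-25.60, 26.10). Then |RP| = |P − R| = 9.846.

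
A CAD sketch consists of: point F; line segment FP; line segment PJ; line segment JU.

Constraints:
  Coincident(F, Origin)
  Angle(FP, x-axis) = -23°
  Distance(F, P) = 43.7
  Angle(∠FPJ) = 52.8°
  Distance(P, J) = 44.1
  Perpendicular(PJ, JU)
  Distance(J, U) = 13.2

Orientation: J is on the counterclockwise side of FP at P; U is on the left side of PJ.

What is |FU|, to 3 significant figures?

27.9

F is at the origin; FP runs at -23.0° with length 43.7, so P = 43.7·(cos -23.0°, sin -23.0°) = (40.2, -17.1). ∠FPJ = 52.8°, so PJ runs at -23.0° + (180° − 52.8°) = 104° from the x-axis; with |PJ| = 44.1, J = P + 44.1·(cos 104°, sin 104°) = (29.4, 25.7). PJ is perpendicular to JU; with |JU| = 13.2 on the left of PJ, U = J + 13.2·(-0.969, -0.245) = (16.6, 22.4). Then |FU| = |U − F| = 27.9.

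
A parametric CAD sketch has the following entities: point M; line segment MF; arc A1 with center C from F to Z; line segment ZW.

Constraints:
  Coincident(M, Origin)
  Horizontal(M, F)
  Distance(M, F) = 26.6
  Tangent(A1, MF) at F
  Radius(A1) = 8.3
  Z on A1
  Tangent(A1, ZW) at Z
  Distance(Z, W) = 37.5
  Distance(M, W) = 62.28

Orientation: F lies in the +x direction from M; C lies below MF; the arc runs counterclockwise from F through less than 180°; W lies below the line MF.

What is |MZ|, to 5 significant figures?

25.058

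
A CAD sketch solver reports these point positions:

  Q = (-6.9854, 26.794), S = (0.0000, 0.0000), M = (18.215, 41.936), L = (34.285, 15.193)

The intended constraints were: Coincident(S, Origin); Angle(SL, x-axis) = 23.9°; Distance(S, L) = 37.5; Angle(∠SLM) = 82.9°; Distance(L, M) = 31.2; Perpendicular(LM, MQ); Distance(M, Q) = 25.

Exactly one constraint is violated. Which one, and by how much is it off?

Distance(M, Q) = 25 — off by 4.40.

S = (0.00, 0.00) ✓; SL at 23.90° ✓; |SL| = 37.50 ✓; ∠SLM = 82.90° ✓; |LM| = 31.20 ✓; ∠(LM, MQ) = 90.00° ✓; |MQ| = 29.40 ✗.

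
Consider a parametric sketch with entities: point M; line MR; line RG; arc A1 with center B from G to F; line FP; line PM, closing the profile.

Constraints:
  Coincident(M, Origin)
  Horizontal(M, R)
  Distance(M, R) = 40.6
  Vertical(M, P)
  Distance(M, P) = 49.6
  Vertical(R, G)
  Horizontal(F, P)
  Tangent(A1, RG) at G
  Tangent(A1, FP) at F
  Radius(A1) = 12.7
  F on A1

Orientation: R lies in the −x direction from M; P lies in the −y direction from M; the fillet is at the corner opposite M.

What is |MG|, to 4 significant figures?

54.86

The virtual corner opposite M is at (-40.60, -49.60). Since A1 is tangent to RG there, BG ⟂ RG and A1 meets FP tangentially, so BF is at right angles to FP, with radius 12.7, so the center B sits 12.7 in from both sides at B = (-27.90, -36.90). That places the tangent points at G = (-40.60, -36.90) on RG and F = (-27.90, -49.60) on FP. Then |MG| = |G − M| = 54.86.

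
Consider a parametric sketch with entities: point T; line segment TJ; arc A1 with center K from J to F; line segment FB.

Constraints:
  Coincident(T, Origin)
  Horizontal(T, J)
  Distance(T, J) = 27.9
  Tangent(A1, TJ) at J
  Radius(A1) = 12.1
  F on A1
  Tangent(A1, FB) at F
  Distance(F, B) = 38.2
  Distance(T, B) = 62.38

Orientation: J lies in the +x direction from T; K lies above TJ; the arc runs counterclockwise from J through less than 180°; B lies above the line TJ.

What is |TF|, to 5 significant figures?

42.159

T is at the origin; T and J share the same y with |TJ| = 27.9 and J on the +x side, so J = (27.900, 0.0000). The tangent condition forces KJ to be normal to TJ, so K = J + (0, 12.1) = (27.900, 12.100). Since KF ⟂ FB (tangency), |KB| = √(12.1² + 38.2²) = 40.071 regardless of where F sits on A1. So B lies on both circle(T, 62.38) and circle(K, 40.071); the above-TJ intersection is B = (35.200, 51.500). F is the foot of the tangent from B: F = (39.908, 13.591).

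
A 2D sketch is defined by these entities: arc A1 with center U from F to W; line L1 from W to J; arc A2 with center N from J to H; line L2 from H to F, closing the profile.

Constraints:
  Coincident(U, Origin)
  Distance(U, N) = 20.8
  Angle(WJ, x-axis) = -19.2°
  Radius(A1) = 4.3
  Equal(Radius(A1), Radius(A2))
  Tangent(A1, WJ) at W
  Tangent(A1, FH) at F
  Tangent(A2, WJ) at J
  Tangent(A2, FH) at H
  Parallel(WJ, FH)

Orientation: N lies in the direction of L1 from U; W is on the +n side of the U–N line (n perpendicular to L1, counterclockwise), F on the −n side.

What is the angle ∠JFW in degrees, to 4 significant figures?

67.54°

Tangency of A1 to both parallel lines with radius 4.3 puts W and F at U ± 4.3·n: W = (1.414, 4.061), F = (-1.414, -4.061). Equal radii place J and H the same way about N: J = N + 4.3·n = (21.06, -2.780), H = N − 4.3·n = (18.23, -10.90). Then cos ∠JFW = FJ·FW / (|FJ||FW|), giving 67.54°.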